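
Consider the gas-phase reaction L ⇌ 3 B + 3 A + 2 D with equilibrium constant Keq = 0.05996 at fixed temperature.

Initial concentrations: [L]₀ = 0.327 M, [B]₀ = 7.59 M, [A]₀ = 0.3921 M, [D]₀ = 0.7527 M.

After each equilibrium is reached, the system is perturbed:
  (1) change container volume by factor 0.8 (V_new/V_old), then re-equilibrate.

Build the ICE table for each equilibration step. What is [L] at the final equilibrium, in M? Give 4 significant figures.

[L]_eq = 0.5562 M

Q₀ = 45.67 vs Keq = 0.05996 ⇒ Q>K, reverse
Step 1:
                  L         B         A         D
  I           0.327      7.59    0.3921    0.7527
  C            0.11   -0.3299   -0.3299   -0.2199
  E           0.437      7.26   0.06225    0.5328
  solve Keq expr → x = -0.11; check Q = 0.05996
Then change container volume by factor 0.8 (V_new/V_old).
Step 2:
                  L         B         A         D
  I          0.5462     9.075   0.07781     0.666
  C         0.01006  -0.03018  -0.03018  -0.02012
  E          0.5562     9.045   0.04763    0.6459
  solve Keq expr → x = -0.01006; check Q = 0.05996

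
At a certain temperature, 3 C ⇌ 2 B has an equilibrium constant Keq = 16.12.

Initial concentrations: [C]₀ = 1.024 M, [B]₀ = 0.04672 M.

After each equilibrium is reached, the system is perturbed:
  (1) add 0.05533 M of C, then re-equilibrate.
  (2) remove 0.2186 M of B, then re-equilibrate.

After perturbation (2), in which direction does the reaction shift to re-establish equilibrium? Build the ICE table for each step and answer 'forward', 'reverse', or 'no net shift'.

Direction: forward

Q₀ = 0.002033 vs Keq = 16.12 ⇒ Q<K, forward
Step 1:
                  C         B
  I           1.024   0.04672
  C         -0.7577    0.5051
  E          0.2663    0.5518
  solve Keq expr → x = 0.2526; check Q = 16.12
Then add 0.05533 M of C.
Step 2:
                  C         B
  I          0.3217    0.5518
  C        -0.04563   0.03042
  E           0.276    0.5823
  solve Keq expr → x = 0.01521; check Q = 16.12
Then remove 0.2186 M of B.
Step 3:
                  C         B
  I           0.276    0.3637
  C        -0.05985    0.0399
  E          0.2162    0.4036
  solve Keq expr → x = 0.01995; check Q = 16.12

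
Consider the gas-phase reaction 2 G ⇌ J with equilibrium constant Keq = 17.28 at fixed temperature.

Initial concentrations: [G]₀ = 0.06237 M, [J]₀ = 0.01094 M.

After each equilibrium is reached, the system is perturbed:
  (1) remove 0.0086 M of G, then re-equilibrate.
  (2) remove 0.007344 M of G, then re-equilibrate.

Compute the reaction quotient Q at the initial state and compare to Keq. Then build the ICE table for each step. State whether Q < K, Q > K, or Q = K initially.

Q₀ = 2.812; Q < K (proceeds forward)

Q₀ = 2.812 vs Keq = 17.28 ⇒ Q<K, forward
Step 1:
                    G           J
  I           0.06237     0.01094
  C          -0.02539     0.01269
  E           0.03698     0.02363
  solve Keq expr → x = 0.01269; check Q = 17.28
Then remove 0.0086 M of G.
Step 2:
                    G           J
  I           0.02838     0.02363
  C          0.006122   -0.003061
  E            0.0345     0.02057
  solve Keq expr → x = -0.003061; check Q = 17.28
Then remove 0.007344 M of G.
Step 3:
                    G           J
  I           0.02716     0.02057
  C          0.005124   -0.002562
  E           0.03228     0.01801
  solve Keq expr → x = -0.002562; check Q = 17.28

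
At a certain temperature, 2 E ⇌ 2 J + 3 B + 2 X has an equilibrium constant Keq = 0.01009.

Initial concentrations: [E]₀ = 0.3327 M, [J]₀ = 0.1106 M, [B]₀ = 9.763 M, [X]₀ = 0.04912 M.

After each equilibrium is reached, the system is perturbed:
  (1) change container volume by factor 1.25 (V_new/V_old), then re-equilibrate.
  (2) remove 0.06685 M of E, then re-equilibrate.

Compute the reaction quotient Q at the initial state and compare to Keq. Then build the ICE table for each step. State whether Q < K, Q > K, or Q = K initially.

Q₀ = 0.2481; Q > K (proceeds reverse)

Q₀ = 0.2481 vs Keq = 0.01009 ⇒ Q>K, reverse
Step 1:
                    E           J           B           X
  I            0.3327      0.1106       9.763     0.04912
  C           0.03339    -0.03339    -0.05008    -0.03339
  E            0.3661     0.07721       9.713     0.01573
  solve Keq expr → x = -0.01669; check Q = 0.01009
Then change container volume by factor 1.25 (V_new/V_old).
Step 2:
                    E           J           B           X
  I            0.2929     0.06177        7.77     0.01259
  C         -0.006743    0.006743     0.01011    0.006743
  E            0.2861     0.06851        7.78     0.01933
  solve Keq expr → x = 0.003372; check Q = 0.01009
Then remove 0.06685 M of E.
Step 3:
                    E           J           B           X
  I            0.2193     0.06851        7.78     0.01933
  C          0.003465   -0.003465   -0.005197   -0.003465
  E            0.2227     0.06505       7.775     0.01586
  solve Keq expr → x = -0.001732; check Q = 0.01009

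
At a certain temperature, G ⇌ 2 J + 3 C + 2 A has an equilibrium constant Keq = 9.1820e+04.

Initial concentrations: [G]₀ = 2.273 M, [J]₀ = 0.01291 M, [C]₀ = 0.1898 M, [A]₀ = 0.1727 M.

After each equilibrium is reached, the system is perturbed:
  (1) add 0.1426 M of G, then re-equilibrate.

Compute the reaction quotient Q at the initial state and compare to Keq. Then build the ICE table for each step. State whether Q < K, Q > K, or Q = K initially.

Q₀ = 1.4953e-08; Q < K (proceeds forward)

Q₀ = 1.4953e-08 vs Keq = 9.1820e+04 ⇒ Q<K, forward
Step 1:
                  G         J         C         A
  Initial     2.273   0.01291    0.1898    0.1727
  Change     -1.849     3.698     5.547     3.698
  Equil      0.4241     3.711     5.737     3.871
  solve Keq expr → x = 1.849; check Q = 9.1820e+04
Then add 0.1426 M of G.
Step 2:
                  G         J         C         A
  Initial    0.5667     3.711     5.737     3.871
  Change   -0.05287    0.1057    0.1586    0.1057
  Equil      0.5138     3.816     5.895     3.976
  solve Keq expr → x = 0.05287; check Q = 9.1820e+04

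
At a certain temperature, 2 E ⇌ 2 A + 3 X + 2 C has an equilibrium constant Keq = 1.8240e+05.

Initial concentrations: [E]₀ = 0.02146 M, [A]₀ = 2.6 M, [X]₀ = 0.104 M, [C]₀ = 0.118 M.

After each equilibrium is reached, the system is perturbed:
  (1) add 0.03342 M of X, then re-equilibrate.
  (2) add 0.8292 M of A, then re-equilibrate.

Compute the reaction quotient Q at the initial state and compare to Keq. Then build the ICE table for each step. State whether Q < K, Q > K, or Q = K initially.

Q₀ = 0.2299 vs Keq = 1.8240e+05 ⇒ Q<K, forward
Step 1:
                   E          A          X          C
  Initial    0.02146        2.6      0.104      0.118
  Change    -0.02142    0.02142    0.03213    0.02142
  Equil   4.2978e-05      2.621     0.1361     0.1394
  solve Keq expr → x = 0.01071; check Q = 1.8240e+05
Then add 0.03342 M of X.
Step 2:
                   E          A          X          C
  Initial 4.2978e-05      2.621     0.1695     0.1394
  Change  1.6741e-05 -1.6741e-05 -2.5112e-05 -1.6741e-05
  Equil   5.9720e-05      2.621     0.1695     0.1394
  solve Keq expr → x = -8.3707e-06; check Q = 1.8240e+05
Then add 0.8292 M of A.
Step 3:
                   E          A          X          C
  Initial 5.9720e-05      3.451     0.1695     0.1394
  Change  1.8860e-05 -1.8860e-05 -2.8290e-05 -1.8860e-05
  Equil   7.8579e-05      3.451     0.1695     0.1394
  solve Keq expr → x = -9.4299e-06; check Q = 1.8240e+05

Q₀ = 0.2299; Q < K (proceeds forward)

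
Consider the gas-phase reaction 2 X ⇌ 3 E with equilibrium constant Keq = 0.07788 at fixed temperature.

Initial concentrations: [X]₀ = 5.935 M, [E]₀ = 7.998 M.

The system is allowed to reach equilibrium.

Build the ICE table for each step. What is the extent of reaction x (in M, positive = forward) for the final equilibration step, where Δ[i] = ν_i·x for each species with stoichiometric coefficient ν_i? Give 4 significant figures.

x = -2.007 M

Q₀ = 14.52 vs Keq = 0.07788 ⇒ Q>K, reverse
Step 1:
                  X         E
  I           5.935     7.998
  C           4.015    -6.022
  E            9.95     1.976
  solve Keq expr → x = -2.007; check Q = 0.07788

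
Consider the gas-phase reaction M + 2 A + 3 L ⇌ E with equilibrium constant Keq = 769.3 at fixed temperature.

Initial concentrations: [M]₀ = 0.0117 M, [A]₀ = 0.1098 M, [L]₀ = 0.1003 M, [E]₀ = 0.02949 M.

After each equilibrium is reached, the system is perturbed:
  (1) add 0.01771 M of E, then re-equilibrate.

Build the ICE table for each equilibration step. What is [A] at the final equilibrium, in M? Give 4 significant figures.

Q₀ = 2.0720e+05 vs Keq = 769.3 ⇒ Q>K, reverse
Step 1:
                    M           A           L           E
  init         0.0117      0.1098      0.1003     0.02949
  Δ           0.02543     0.05086     0.07629    -0.02543
  eq          0.03713      0.1607      0.1766     0.00406
  solve Keq expr → x = -0.02543; check Q = 769.3
Then add 0.01771 M of E.
Step 2:
                    M           A           L           E
  init        0.03713      0.1607      0.1766     0.02177
  Δ           0.01069     0.02138     0.03208    -0.01069
  eq          0.04782       0.182      0.2087     0.01108
  solve Keq expr → x = -0.01069; check Q = 769.3

[A]_eq = 0.182 M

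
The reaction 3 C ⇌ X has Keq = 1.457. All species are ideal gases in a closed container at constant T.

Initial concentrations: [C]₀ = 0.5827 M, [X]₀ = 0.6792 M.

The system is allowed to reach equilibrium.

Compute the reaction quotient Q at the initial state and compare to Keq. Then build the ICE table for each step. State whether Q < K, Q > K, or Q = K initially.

Q₀ = 3.433; Q > K (proceeds reverse)

Q₀ = 3.433 vs Keq = 1.457 ⇒ Q>K, reverse
Step 1:
                  C         X
  Initial    0.5827    0.6792
  Change     0.1704  -0.05681
  Equil      0.7531    0.6224
  solve Keq expr → x = -0.05681; check Q = 1.457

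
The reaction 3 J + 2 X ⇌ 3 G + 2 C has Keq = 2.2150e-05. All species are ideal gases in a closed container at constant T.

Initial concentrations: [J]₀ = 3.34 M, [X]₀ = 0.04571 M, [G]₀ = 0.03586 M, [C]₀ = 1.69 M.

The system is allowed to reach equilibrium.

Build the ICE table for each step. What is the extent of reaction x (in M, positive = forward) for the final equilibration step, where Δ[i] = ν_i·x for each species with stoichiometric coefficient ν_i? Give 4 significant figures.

Q₀ = 0.001692 vs Keq = 2.2150e-05 ⇒ Q>K, reverse
Step 1:
                   J          X          G          C
  I             3.34    0.04571    0.03586       1.69
  C          0.02529    0.01686   -0.02529   -0.01686
  E            3.365    0.06257    0.01057      1.673
  solve Keq expr → x = -0.00843; check Q = 2.2150e-05

x = -0.00843 M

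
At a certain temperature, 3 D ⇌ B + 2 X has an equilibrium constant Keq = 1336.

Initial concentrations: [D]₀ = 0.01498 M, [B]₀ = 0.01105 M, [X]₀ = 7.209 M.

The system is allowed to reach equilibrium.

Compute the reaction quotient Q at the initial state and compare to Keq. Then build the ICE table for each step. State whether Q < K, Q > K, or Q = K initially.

Q₀ = 1.7084e+05; Q > K (proceeds reverse)

Q₀ = 1.7084e+05 vs Keq = 1336 ⇒ Q>K, reverse
Step 1:
                  D         B         X
  init      0.01498   0.01105     7.209
  Δ         0.02729 -0.009098   -0.0182
  eq        0.04227  0.001952     7.191
  solve Keq expr → x = -0.009098; check Q = 1336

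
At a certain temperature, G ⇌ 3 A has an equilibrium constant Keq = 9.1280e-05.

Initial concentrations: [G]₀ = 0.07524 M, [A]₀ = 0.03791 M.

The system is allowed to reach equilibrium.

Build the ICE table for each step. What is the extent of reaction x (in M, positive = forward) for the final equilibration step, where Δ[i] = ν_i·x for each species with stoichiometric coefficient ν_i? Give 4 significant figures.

x = -0.006133 M

Q₀ = 7.2412e-04 vs Keq = 9.1280e-05 ⇒ Q>K, reverse
Step 1:
                  G         A
  init      0.07524   0.03791
  Δ        0.006133   -0.0184
  eq        0.08137   0.01951
  solve Keq expr → x = -0.006133; check Q = 9.1280e-05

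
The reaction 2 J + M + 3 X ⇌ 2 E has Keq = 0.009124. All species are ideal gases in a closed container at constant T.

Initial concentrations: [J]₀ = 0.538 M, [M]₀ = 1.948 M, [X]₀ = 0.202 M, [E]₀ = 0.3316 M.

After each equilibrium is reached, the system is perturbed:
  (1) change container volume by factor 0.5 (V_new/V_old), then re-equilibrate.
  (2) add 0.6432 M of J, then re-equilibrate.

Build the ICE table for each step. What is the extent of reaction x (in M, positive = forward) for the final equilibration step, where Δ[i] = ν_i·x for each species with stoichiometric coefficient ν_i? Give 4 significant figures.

x = 0.02929 M

Q₀ = 23.66 vs Keq = 0.009124 ⇒ Q>K, reverse
Step 1:
                  J         M         X         E
  init        0.538     1.948     0.202    0.3316
  Δ           0.277    0.1385    0.4155    -0.277
  eq          0.815     2.087    0.6175   0.05457
  solve Keq expr → x = -0.1385; check Q = 0.009124
Then change container volume by factor 0.5 (V_new/V_old).
Step 2:
                  J         M         X         E
  init         1.63     4.173     1.235    0.1091
  Δ          -0.167  -0.08349   -0.2505     0.167
  eq          1.463      4.09    0.9846    0.2761
  solve Keq expr → x = 0.08349; check Q = 0.009124
Then add 0.6432 M of J.
Step 3:
                  J         M         X         E
  init        2.106      4.09    0.9846    0.2761
  Δ        -0.05857  -0.02929  -0.08786   0.05857
  eq          2.048      4.06    0.8968    0.3347
  solve Keq expr → x = 0.02929; check Q = 0.009124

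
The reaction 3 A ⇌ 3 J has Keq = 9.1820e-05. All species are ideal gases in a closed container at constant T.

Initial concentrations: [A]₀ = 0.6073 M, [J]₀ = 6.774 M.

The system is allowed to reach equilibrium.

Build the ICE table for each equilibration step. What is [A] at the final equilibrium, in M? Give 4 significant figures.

Q₀ = 1388 vs Keq = 9.1820e-05 ⇒ Q>K, reverse
Step 1:
                   A          J
  init        0.6073      6.774
  Δ            6.455     -6.455
  eq           7.063     0.3186
  solve Keq expr → x = -2.152; check Q = 9.1820e-05

[A]_eq = 7.063 M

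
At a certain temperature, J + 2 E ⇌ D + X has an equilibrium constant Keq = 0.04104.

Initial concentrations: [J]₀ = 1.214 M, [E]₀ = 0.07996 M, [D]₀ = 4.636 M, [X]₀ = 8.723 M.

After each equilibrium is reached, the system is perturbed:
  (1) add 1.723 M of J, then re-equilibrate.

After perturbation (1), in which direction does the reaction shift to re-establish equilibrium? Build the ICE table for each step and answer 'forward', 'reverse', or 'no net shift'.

Direction: forward

Q₀ = 5210 vs Keq = 0.04104 ⇒ Q>K, reverse
Step 1:
                   J          E          D          X
  I            1.214    0.07996      4.636      8.723
  C            3.224      6.448     -3.224     -3.224
  E            4.438      6.528      1.412      5.499
  solve Keq expr → x = -3.224; check Q = 0.04104
Then add 1.723 M of J.
Step 2:
                   J          E          D          X
  I            6.161      6.528      1.412      5.499
  C          -0.2002    -0.4004     0.2002     0.2002
  E            5.961      6.128      1.612      5.699
  solve Keq expr → x = 0.2002; check Q = 0.04104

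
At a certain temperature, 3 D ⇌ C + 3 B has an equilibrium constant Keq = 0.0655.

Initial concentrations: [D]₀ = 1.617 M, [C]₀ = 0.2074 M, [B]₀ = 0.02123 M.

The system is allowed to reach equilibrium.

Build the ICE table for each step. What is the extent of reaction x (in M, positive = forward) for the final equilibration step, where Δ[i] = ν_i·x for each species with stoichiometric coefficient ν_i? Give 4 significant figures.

Q₀ = 4.6938e-07 vs Keq = 0.0655 ⇒ Q<K, forward
Step 1:
                    D           C           B
  init          1.617      0.2074     0.02123
  Δ             -0.56      0.1867        0.56
  eq            1.057      0.3941      0.5812
  solve Keq expr → x = 0.1867; check Q = 0.0655

x = 0.1867 M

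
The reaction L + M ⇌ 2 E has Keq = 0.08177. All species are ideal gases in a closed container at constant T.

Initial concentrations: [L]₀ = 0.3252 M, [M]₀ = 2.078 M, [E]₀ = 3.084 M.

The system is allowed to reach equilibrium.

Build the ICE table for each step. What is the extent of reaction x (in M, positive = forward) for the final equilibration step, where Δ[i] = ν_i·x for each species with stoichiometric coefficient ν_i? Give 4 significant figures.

Q₀ = 14.07 vs Keq = 0.08177 ⇒ Q>K, reverse
Step 1:
                    L           M           E
  Initial      0.3252       2.078       3.084
  Change        1.219       1.219      -2.439
  Equil         1.545       3.297      0.6453
  solve Keq expr → x = -1.219; check Q = 0.08177

x = -1.219 M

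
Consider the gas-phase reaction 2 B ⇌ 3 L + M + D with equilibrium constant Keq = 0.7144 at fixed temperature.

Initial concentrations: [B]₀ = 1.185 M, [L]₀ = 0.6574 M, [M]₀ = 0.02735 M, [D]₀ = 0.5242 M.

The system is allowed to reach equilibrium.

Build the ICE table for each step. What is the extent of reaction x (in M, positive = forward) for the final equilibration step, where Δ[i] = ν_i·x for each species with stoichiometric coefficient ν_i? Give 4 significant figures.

x = 0.2166 M

Q₀ = 0.002901 vs Keq = 0.7144 ⇒ Q<K, forward
Step 1:
                    B           L           M           D
  I             1.185      0.6574     0.02735      0.5242
  C           -0.4332      0.6498      0.2166      0.2166
  E            0.7518       1.307       0.244      0.7408
  solve Keq expr → x = 0.2166; check Q = 0.7144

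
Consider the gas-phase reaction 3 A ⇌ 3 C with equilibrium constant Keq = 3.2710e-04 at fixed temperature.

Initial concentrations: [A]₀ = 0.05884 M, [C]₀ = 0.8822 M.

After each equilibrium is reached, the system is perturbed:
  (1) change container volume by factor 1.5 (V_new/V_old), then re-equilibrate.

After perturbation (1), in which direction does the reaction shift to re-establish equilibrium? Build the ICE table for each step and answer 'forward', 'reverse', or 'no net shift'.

Q₀ = 3370 vs Keq = 3.2710e-04 ⇒ Q>K, reverse
Step 1:
                  A         C
  I         0.05884    0.8822
  C          0.8215   -0.8215
  E          0.8804   0.06066
  solve Keq expr → x = -0.2738; check Q = 3.2710e-04
Then change container volume by factor 1.5 (V_new/V_old).
Step 2:
                  A         C
  I          0.5869   0.04044
  C               0         0
  E          0.5869   0.04044
  solve Keq expr → x = 0; check Q = 3.2710e-04

Direction: no net shift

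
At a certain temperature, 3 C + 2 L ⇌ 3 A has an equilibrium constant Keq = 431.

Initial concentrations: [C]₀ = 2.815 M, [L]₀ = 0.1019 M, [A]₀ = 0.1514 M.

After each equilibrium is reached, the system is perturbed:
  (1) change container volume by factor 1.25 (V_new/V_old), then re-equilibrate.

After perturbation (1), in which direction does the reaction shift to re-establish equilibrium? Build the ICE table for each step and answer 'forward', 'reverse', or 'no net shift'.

Direction: reverse

Q₀ = 0.01498 vs Keq = 431 ⇒ Q<K, forward
Step 1:
                   C          L          A
  init         2.815     0.1019     0.1514
  Δ          -0.1501    -0.1001     0.1501
  eq           2.665   0.001833     0.3015
  solve Keq expr → x = 0.05003; check Q = 431
Then change container volume by factor 1.25 (V_new/V_old).
Step 2:
                   C          L          A
  init         2.132   0.001466     0.2412
  Δ       5.3965e-04 3.5977e-04 -5.3965e-04
  eq           2.132   0.001826     0.2407
  solve Keq expr → x = -1.7988e-04; check Q = 431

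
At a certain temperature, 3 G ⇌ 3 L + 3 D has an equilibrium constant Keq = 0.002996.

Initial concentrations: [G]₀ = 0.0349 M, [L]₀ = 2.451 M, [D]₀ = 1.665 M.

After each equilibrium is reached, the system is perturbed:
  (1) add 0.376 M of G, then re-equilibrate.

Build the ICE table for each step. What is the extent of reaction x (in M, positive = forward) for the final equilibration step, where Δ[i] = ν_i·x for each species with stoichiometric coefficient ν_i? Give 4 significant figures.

x = 0.01293 M

Q₀ = 1.5988e+06 vs Keq = 0.002996 ⇒ Q>K, reverse
Step 1:
                  G         L         D
  init       0.0349     2.451     1.665
  Δ           1.451    -1.451    -1.451
  eq          1.486         1    0.2142
  solve Keq expr → x = -0.4836; check Q = 0.002996
Then add 0.376 M of G.
Step 2:
                  G         L         D
  init        1.862         1    0.2142
  Δ        -0.03879   0.03879   0.03879
  eq          1.823     1.039    0.2529
  solve Keq expr → x = 0.01293; check Q = 0.002996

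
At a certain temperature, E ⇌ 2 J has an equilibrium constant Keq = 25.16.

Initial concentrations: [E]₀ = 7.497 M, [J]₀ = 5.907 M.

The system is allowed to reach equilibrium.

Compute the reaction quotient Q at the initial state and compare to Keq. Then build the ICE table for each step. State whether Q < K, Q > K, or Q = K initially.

Q₀ = 4.654; Q < K (proceeds forward)

Q₀ = 4.654 vs Keq = 25.16 ⇒ Q<K, forward
Step 1:
                    E           J
  init          7.497       5.907
  Δ            -2.598       5.195
  eq            4.899        11.1
  solve Keq expr → x = 2.598; check Q = 25.16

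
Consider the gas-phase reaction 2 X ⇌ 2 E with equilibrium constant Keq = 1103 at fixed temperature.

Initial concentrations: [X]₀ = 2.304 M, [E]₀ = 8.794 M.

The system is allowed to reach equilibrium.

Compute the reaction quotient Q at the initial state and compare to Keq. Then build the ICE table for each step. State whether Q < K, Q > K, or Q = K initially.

Q₀ = 14.57 vs Keq = 1103 ⇒ Q<K, forward
Step 1:
                   X          E
  I            2.304      8.794
  C            -1.98       1.98
  E           0.3244      10.77
  solve Keq expr → x = 0.9898; check Q = 1103

Q₀ = 14.57; Q < K (proceeds forward)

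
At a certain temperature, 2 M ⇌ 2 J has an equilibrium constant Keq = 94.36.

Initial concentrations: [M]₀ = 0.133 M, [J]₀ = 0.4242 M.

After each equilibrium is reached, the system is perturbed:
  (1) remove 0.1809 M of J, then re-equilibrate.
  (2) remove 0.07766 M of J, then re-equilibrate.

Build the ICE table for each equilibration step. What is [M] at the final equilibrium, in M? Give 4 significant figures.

Q₀ = 10.17 vs Keq = 94.36 ⇒ Q<K, forward
Step 1:
                  M         J
  Initial     0.133    0.4242
  Change   -0.08099   0.08099
  Equil     0.05201    0.5052
  solve Keq expr → x = 0.0405; check Q = 94.36
Then remove 0.1809 M of J.
Step 2:
                  M         J
  Initial   0.05201    0.3243
  Change   -0.01688   0.01688
  Equil     0.03512    0.3412
  solve Keq expr → x = 0.008442; check Q = 94.36
Then remove 0.07766 M of J.
Step 3:
                  M         J
  Initial   0.03512    0.2635
  Change  -0.007249  0.007249
  Equil     0.02787    0.2708
  solve Keq expr → x = 0.003624; check Q = 94.36

[M]_eq = 0.02787 M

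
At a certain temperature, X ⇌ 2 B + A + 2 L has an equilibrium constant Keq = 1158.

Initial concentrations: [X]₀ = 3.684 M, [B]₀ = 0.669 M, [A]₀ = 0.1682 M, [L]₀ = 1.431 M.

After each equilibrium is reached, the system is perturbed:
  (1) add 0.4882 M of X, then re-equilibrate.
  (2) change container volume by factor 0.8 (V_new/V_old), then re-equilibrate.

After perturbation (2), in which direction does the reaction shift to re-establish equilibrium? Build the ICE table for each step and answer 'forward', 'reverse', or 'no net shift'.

Direction: reverse

Q₀ = 0.04184 vs Keq = 1158 ⇒ Q<K, forward
Step 1:
                    X           B           A           L
  Initial       3.684       0.669      0.1682       1.431
  Change       -2.128       4.256       2.128       4.256
  Equil         1.556       4.925       2.296       5.687
  solve Keq expr → x = 2.128; check Q = 1158
Then add 0.4882 M of X.
Step 2:
                    X           B           A           L
  Initial       2.044       4.925       2.296       5.687
  Change      -0.1131      0.2263      0.1131      0.2263
  Equil         1.931       5.152       2.409       5.914
  solve Keq expr → x = 0.1131; check Q = 1158
Then change container volume by factor 0.8 (V_new/V_old).
Step 3:
                    X           B           A           L
  Initial       2.414       6.439       3.012       7.392
  Change       0.4495     -0.8991     -0.4495     -0.8991
  Equil         2.863        5.54       2.562       6.493
  solve Keq expr → x = -0.4495; check Q = 1158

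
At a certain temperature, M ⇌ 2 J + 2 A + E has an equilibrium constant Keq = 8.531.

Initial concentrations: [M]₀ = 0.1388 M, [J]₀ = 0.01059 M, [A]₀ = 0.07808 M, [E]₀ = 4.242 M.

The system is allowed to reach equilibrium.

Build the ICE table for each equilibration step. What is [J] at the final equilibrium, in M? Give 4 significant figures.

[J]_eq = 0.2786 M

Q₀ = 2.0895e-05 vs Keq = 8.531 ⇒ Q<K, forward
Step 1:
                  M         J         A         E
  Initial    0.1388   0.01059   0.07808     4.242
  Change     -0.134    0.2681    0.2681     0.134
  Equil    0.004772    0.2786    0.3461     4.376
  solve Keq expr → x = 0.134; check Q = 8.531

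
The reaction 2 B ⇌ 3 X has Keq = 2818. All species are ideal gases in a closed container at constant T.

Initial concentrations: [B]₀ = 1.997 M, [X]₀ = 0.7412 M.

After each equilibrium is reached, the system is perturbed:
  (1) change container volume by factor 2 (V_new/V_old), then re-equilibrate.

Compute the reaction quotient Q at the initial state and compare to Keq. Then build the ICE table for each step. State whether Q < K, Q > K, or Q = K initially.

Q₀ = 0.1021; Q < K (proceeds forward)

Q₀ = 0.1021 vs Keq = 2818 ⇒ Q<K, forward
Step 1:
                    B           X
  Initial       1.997      0.7412
  Change       -1.871       2.807
  Equil        0.1259       3.548
  solve Keq expr → x = 0.9356; check Q = 2818
Then change container volume by factor 2 (V_new/V_old).
Step 2:
                    B           X
  Initial     0.06294       1.774
  Change     -0.01745     0.02617
  Equil        0.0455         1.8
  solve Keq expr → x = 0.008724; check Q = 2818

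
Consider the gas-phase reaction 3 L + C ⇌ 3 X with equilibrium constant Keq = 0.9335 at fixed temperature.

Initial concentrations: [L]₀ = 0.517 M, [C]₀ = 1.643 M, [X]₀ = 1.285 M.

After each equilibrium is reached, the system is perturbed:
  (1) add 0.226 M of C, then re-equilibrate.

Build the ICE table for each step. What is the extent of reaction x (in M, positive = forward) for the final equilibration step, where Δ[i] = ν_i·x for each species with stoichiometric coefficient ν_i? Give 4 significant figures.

x = 0.005892 M

Q₀ = 9.345 vs Keq = 0.9335 ⇒ Q>K, reverse
Step 1:
                   L          C          X
  init         0.517      1.643      1.285
  Δ           0.3108     0.1036    -0.3108
  eq          0.8278      1.747     0.9742
  solve Keq expr → x = -0.1036; check Q = 0.9335
Then add 0.226 M of C.
Step 2:
                   L          C          X
  init        0.8278      1.973     0.9742
  Δ         -0.01767  -0.005892    0.01767
  eq          0.8101      1.967     0.9919
  solve Keq expr → x = 0.005892; check Q = 0.9335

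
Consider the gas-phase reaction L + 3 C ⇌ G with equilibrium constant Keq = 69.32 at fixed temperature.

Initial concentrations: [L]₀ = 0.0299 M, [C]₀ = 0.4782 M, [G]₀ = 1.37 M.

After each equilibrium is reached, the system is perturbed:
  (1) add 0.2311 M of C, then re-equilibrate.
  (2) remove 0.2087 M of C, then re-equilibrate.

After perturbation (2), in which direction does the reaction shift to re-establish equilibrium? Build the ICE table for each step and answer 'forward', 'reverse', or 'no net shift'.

Direction: reverse

Q₀ = 419 vs Keq = 69.32 ⇒ Q>K, reverse
Step 1:
                    L           C           G
  init         0.0299      0.4782        1.37
  Δ           0.04858      0.1457    -0.04858
  eq          0.07848      0.6239       1.321
  solve Keq expr → x = -0.04858; check Q = 69.32
Then add 0.2311 M of C.
Step 2:
                    L           C           G
  init        0.07848       0.855       1.321
  Δ          -0.03317    -0.09951     0.03317
  eq          0.04531      0.7555       1.355
  solve Keq expr → x = 0.03317; check Q = 69.32
Then remove 0.2087 M of C.
Step 3:
                    L           C           G
  init        0.04531      0.5468       1.355
  Δ           0.02937     0.08812    -0.02937
  eq          0.07468      0.6349       1.325
  solve Keq expr → x = -0.02937; check Q = 69.32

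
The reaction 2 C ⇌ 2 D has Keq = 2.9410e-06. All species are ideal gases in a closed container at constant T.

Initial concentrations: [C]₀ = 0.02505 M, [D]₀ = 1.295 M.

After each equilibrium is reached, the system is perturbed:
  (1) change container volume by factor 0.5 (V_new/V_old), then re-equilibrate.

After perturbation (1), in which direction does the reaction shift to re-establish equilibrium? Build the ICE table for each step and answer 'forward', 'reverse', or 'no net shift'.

Direction: no net shift

Q₀ = 2673 vs Keq = 2.9410e-06 ⇒ Q>K, reverse
Step 1:
                  C         D
  I         0.02505     1.295
  C           1.293    -1.293
  E           1.318   0.00226
  solve Keq expr → x = -0.6464; check Q = 2.9410e-06
Then change container volume by factor 0.5 (V_new/V_old).
Step 2:
                  C         D
  I           2.636   0.00452
  C               0         0
  E           2.636   0.00452
  solve Keq expr → x = 0; check Q = 2.9410e-06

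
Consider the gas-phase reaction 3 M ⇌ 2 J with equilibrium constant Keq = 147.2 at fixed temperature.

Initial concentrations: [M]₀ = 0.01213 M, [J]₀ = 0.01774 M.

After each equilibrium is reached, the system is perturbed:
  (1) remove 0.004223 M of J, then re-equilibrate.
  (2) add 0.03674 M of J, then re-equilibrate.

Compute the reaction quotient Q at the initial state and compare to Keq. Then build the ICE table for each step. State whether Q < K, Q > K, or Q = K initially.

Q₀ = 176.3 vs Keq = 147.2 ⇒ Q>K, reverse
Step 1:
                    M           J
  Initial     0.01213     0.01774
  Change   5.6839e-04 -3.7892e-04
  Equil        0.0127     0.01736
  solve Keq expr → x = -1.8946e-04; check Q = 147.2
Then remove 0.004223 M of J.
Step 2:
                    M           J
  Initial      0.0127     0.01314
  Change    -0.001593    0.001062
  Equil       0.01111      0.0142
  solve Keq expr → x = 5.3085e-04; check Q = 147.2
Then add 0.03674 M of J.
Step 3:
                    M           J
  Initial     0.01111     0.05094
  Change       0.0121   -0.008064
  Equil        0.0232     0.04288
  solve Keq expr → x = -0.004032; check Q = 147.2

Q₀ = 176.3; Q > K (proceeds reverse)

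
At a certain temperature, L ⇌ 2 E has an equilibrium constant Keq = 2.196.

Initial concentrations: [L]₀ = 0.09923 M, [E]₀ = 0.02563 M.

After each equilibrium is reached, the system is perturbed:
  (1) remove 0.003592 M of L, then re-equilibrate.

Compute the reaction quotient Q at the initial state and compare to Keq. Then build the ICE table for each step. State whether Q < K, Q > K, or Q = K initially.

Q₀ = 0.00662; Q < K (proceeds forward)

Q₀ = 0.00662 vs Keq = 2.196 ⇒ Q<K, forward
Step 1:
                   L          E
  Initial    0.09923    0.02563
  Change    -0.08263     0.1653
  Equil       0.0166     0.1909
  solve Keq expr → x = 0.08263; check Q = 2.196
Then remove 0.003592 M of L.
Step 2:
                   L          E
  Initial      0.013     0.1909
  Change    0.002675   -0.00535
  Equil      0.01568     0.1856
  solve Keq expr → x = -0.002675; check Q = 2.196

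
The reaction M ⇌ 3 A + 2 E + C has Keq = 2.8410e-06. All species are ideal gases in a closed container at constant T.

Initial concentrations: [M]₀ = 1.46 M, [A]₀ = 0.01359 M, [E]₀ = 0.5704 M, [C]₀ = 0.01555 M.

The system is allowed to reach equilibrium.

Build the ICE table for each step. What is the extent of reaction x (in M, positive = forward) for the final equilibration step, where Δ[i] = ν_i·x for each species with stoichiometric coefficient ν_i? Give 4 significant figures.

Q₀ = 8.6975e-09 vs Keq = 2.8410e-06 ⇒ Q<K, forward
Step 1:
                  M         A         E         C
  I            1.46   0.01359    0.5704   0.01555
  C        -0.01843   0.05529   0.03686   0.01843
  E           1.442   0.06888    0.6073   0.03398
  solve Keq expr → x = 0.01843; check Q = 2.8410e-06

x = 0.01843 M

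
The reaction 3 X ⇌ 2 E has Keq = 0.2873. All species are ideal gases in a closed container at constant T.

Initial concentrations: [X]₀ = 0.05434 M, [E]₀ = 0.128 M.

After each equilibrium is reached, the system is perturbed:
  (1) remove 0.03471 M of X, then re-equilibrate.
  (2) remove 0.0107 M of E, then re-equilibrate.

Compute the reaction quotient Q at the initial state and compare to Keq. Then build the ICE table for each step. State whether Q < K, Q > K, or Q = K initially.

Q₀ = 102.1 vs Keq = 0.2873 ⇒ Q>K, reverse
Step 1:
                   X          E
  init       0.05434      0.128
  Δ           0.1289   -0.08595
  eq          0.1833    0.04205
  solve Keq expr → x = -0.04297; check Q = 0.2873
Then remove 0.03471 M of X.
Step 2:
                   X          E
  init        0.1486    0.04205
  Δ          0.01156  -0.007709
  eq          0.1601    0.03434
  solve Keq expr → x = -0.003855; check Q = 0.2873
Then remove 0.0107 M of E.
Step 3:
                   X          E
  init        0.1601    0.02364
  Δ         -0.01089   0.007258
  eq          0.1492     0.0309
  solve Keq expr → x = 0.003629; check Q = 0.2873

Q₀ = 102.1; Q > K (proceeds reverse)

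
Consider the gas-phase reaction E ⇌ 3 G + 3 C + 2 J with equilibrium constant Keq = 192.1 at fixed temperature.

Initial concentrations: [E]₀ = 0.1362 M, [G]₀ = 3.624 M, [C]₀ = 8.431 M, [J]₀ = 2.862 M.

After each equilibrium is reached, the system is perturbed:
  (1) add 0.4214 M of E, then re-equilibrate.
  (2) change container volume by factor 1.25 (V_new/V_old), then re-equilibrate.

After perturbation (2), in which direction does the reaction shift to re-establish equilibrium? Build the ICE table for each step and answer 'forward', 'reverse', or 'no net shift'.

Direction: forward

Q₀ = 1.7154e+06 vs Keq = 192.1 ⇒ Q>K, reverse
Step 1:
                   E          G          C          J
  Initial     0.1362      3.624      8.431      2.862
  Change      0.8891     -2.667     -2.667     -1.778
  Equil        1.025     0.9567      5.764      1.084
  solve Keq expr → x = -0.8891; check Q = 192.1
Then add 0.4214 M of E.
Step 2:
                   E          G          C          J
  Initial      1.447     0.9567      5.764      1.084
  Change    -0.02304    0.06911    0.06911    0.04607
  Equil        1.424      1.026      5.833       1.13
  solve Keq expr → x = 0.02304; check Q = 192.1
Then change container volume by factor 1.25 (V_new/V_old).
Step 3:
                   E          G          C          J
  Initial      1.139     0.8207      4.666     0.9039
  Change    -0.09646     0.2894     0.2894     0.1929
  Equil        1.042       1.11      4.956      1.097
  solve Keq expr → x = 0.09646; check Q = 192.1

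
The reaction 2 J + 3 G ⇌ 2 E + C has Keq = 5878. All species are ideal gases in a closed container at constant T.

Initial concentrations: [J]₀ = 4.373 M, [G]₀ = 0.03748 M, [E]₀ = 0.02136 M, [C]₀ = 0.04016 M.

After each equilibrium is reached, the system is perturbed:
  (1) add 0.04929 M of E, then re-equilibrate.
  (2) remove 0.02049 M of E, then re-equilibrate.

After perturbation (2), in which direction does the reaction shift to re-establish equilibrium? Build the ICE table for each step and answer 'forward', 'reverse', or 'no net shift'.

Q₀ = 0.0182 vs Keq = 5878 ⇒ Q<K, forward
Step 1:
                   J          G          E          C
  Initial      4.373    0.03748    0.02136    0.04016
  Change    -0.02432   -0.03649    0.02432    0.01216
  Equil        4.349 9.9408e-04    0.04568    0.05232
  solve Keq expr → x = 0.01216; check Q = 5878
Then add 0.04929 M of E.
Step 2:
                   J          G          E          C
  Initial      4.349 9.9408e-04    0.09497    0.05232
  Change  4.1218e-04 6.1826e-04 -4.1218e-04 -2.0609e-04
  Equil        4.349   0.001612    0.09456    0.05212
  solve Keq expr → x = -2.0609e-04; check Q = 5878
Then remove 0.02049 M of E.
Step 3:
                   J          G          E          C
  Initial      4.349   0.001612    0.07407    0.05212
  Change  -1.5970e-04 -2.3955e-04 1.5970e-04 7.9851e-05
  Equil        4.349   0.001373    0.07423     0.0522
  solve Keq expr → x = 7.9851e-05; check Q = 5878

Direction: forward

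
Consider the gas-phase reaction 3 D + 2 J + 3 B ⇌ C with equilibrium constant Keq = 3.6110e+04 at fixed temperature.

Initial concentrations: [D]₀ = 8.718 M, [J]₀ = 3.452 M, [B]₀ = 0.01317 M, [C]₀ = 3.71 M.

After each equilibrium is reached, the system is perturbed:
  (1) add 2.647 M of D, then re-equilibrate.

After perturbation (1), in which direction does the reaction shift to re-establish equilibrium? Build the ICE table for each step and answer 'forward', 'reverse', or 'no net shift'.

Direction: forward

Q₀ = 205.7 vs Keq = 3.6110e+04 ⇒ Q<K, forward
Step 1:
                   D          J          B          C
  I            8.718      3.452    0.01317       3.71
  C         -0.01081  -0.007207   -0.01081   0.003604
  E            8.707      3.445   0.002359      3.714
  solve Keq expr → x = 0.003604; check Q = 3.6110e+04
Then add 2.647 M of D.
Step 2:
                   D          J          B          C
  I            11.35      3.445   0.002359      3.714
  C       -5.4972e-04 -3.6648e-04 -5.4972e-04 1.8324e-04
  E            11.35      3.444   0.001809      3.714
  solve Keq expr → x = 1.8324e-04; check Q = 3.6110e+04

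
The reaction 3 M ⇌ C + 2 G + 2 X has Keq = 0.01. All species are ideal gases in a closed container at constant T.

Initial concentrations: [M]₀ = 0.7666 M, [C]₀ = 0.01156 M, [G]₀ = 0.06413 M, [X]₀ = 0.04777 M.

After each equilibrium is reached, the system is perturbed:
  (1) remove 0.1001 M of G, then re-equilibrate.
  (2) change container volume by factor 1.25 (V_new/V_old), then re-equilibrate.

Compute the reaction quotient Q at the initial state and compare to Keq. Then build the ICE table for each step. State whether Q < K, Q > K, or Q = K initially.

Q₀ = 2.4082e-07; Q < K (proceeds forward)

Q₀ = 2.4082e-07 vs Keq = 0.01 ⇒ Q<K, forward
Step 1:
                   M          C          G          X
  Initial     0.7666    0.01156    0.06413    0.04777
  Change     -0.3387     0.1129     0.2258     0.2258
  Equil       0.4279     0.1245       0.29     0.2736
  solve Keq expr → x = 0.1129; check Q = 0.01
Then remove 0.1001 M of G.
Step 2:
                   M          C          G          X
  Initial     0.4279     0.1245     0.1899     0.2736
  Change    -0.04009    0.01336    0.02673    0.02673
  Equil       0.3878     0.1378     0.2166     0.3003
  solve Keq expr → x = 0.01336; check Q = 0.01
Then change container volume by factor 1.25 (V_new/V_old).
Step 3:
                   M          C          G          X
  Initial     0.3102     0.1103     0.1733     0.2403
  Change    -0.01732   0.005773    0.01155    0.01155
  Equil       0.2929      0.116     0.1848     0.2518
  solve Keq expr → x = 0.005773; check Q = 0.01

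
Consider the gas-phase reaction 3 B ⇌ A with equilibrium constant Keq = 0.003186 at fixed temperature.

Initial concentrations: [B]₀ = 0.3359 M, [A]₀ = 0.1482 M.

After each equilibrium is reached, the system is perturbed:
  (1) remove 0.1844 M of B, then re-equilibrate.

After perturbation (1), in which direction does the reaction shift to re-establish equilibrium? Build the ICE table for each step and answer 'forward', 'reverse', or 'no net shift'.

Direction: reverse

Q₀ = 3.91 vs Keq = 0.003186 ⇒ Q>K, reverse
Step 1:
                  B         A
  Initial    0.3359    0.1482
  Change     0.4401   -0.1467
  Equil       0.776  0.001489
  solve Keq expr → x = -0.1467; check Q = 0.003186
Then remove 0.1844 M of B.
Step 2:
                  B         A
  Initial    0.5916  0.001489
  Change   0.002463 -8.2091e-04
  Equil      0.5941 6.6806e-04
  solve Keq expr → x = -8.2091e-04; check Q = 0.003186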